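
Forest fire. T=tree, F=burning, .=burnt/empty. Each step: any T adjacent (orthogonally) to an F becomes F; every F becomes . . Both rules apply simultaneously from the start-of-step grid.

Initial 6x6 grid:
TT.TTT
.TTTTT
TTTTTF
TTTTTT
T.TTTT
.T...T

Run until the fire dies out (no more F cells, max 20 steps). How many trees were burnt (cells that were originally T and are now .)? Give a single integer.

Step 1: +3 fires, +1 burnt (F count now 3)
Step 2: +5 fires, +3 burnt (F count now 5)
Step 3: +6 fires, +5 burnt (F count now 6)
Step 4: +5 fires, +6 burnt (F count now 5)
Step 5: +4 fires, +5 burnt (F count now 4)
Step 6: +2 fires, +4 burnt (F count now 2)
Step 7: +2 fires, +2 burnt (F count now 2)
Step 8: +0 fires, +2 burnt (F count now 0)
Fire out after step 8
Initially T: 28, now '.': 35
Total burnt (originally-T cells now '.'): 27

Answer: 27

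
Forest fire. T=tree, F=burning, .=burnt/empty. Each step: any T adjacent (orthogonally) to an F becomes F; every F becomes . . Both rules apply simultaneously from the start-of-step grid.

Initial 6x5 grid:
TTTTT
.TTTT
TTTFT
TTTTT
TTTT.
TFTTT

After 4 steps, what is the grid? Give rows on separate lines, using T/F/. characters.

Step 1: 7 trees catch fire, 2 burn out
  TTTTT
  .TTFT
  TTF.F
  TTTFT
  TFTT.
  F.FTT
Step 2: 11 trees catch fire, 7 burn out
  TTTFT
  .TF.F
  TF...
  TFF.F
  F.FF.
  ...FT
Step 3: 6 trees catch fire, 11 burn out
  TTF.F
  .F...
  F....
  F....
  .....
  ....F
Step 4: 1 trees catch fire, 6 burn out
  TF...
  .....
  .....
  .....
  .....
  .....

TF...
.....
.....
.....
.....
.....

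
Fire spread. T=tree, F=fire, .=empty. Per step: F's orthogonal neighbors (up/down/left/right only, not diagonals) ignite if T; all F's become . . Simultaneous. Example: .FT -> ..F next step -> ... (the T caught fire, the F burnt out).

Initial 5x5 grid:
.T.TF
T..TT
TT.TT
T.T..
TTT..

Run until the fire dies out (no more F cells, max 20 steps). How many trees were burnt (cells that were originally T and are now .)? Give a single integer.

Answer: 5

Derivation:
Step 1: +2 fires, +1 burnt (F count now 2)
Step 2: +2 fires, +2 burnt (F count now 2)
Step 3: +1 fires, +2 burnt (F count now 1)
Step 4: +0 fires, +1 burnt (F count now 0)
Fire out after step 4
Initially T: 14, now '.': 16
Total burnt (originally-T cells now '.'): 5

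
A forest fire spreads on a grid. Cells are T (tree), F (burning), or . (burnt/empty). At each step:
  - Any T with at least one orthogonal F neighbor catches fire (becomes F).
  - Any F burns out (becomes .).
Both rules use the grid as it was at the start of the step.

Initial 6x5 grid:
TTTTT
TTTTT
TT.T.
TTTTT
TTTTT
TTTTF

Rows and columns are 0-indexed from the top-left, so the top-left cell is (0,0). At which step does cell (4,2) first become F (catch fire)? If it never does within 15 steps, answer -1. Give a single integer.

Step 1: cell (4,2)='T' (+2 fires, +1 burnt)
Step 2: cell (4,2)='T' (+3 fires, +2 burnt)
Step 3: cell (4,2)='F' (+3 fires, +3 burnt)
  -> target ignites at step 3
Step 4: cell (4,2)='.' (+4 fires, +3 burnt)
Step 5: cell (4,2)='.' (+3 fires, +4 burnt)
Step 6: cell (4,2)='.' (+5 fires, +3 burnt)
Step 7: cell (4,2)='.' (+4 fires, +5 burnt)
Step 8: cell (4,2)='.' (+2 fires, +4 burnt)
Step 9: cell (4,2)='.' (+1 fires, +2 burnt)
Step 10: cell (4,2)='.' (+0 fires, +1 burnt)
  fire out at step 10

3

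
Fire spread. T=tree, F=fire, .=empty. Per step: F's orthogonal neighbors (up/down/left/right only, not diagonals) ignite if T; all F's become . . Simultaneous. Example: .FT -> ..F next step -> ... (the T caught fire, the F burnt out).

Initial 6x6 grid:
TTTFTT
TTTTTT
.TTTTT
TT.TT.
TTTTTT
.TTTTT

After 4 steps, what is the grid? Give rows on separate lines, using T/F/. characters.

Step 1: 3 trees catch fire, 1 burn out
  TTF.FT
  TTTFTT
  .TTTTT
  TT.TT.
  TTTTTT
  .TTTTT
Step 2: 5 trees catch fire, 3 burn out
  TF...F
  TTF.FT
  .TTFTT
  TT.TT.
  TTTTTT
  .TTTTT
Step 3: 6 trees catch fire, 5 burn out
  F.....
  TF...F
  .TF.FT
  TT.FT.
  TTTTTT
  .TTTTT
Step 4: 5 trees catch fire, 6 burn out
  ......
  F.....
  .F...F
  TT..F.
  TTTFTT
  .TTTTT

......
F.....
.F...F
TT..F.
TTTFTT
.TTTTT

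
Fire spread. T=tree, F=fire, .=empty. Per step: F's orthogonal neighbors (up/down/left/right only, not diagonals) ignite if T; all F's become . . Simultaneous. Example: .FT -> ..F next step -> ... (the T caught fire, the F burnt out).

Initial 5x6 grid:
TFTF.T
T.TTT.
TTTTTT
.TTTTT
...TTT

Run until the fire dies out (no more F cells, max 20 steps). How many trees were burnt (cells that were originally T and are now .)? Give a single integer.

Step 1: +3 fires, +2 burnt (F count now 3)
Step 2: +4 fires, +3 burnt (F count now 4)
Step 3: +4 fires, +4 burnt (F count now 4)
Step 4: +5 fires, +4 burnt (F count now 5)
Step 5: +3 fires, +5 burnt (F count now 3)
Step 6: +1 fires, +3 burnt (F count now 1)
Step 7: +0 fires, +1 burnt (F count now 0)
Fire out after step 7
Initially T: 21, now '.': 29
Total burnt (originally-T cells now '.'): 20

Answer: 20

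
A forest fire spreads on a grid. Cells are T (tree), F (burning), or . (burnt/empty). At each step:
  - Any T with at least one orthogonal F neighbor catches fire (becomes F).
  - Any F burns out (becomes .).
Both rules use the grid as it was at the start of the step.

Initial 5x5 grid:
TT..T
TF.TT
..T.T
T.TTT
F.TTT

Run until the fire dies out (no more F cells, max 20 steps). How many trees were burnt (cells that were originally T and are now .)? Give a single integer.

Answer: 4

Derivation:
Step 1: +3 fires, +2 burnt (F count now 3)
Step 2: +1 fires, +3 burnt (F count now 1)
Step 3: +0 fires, +1 burnt (F count now 0)
Fire out after step 3
Initially T: 15, now '.': 14
Total burnt (originally-T cells now '.'): 4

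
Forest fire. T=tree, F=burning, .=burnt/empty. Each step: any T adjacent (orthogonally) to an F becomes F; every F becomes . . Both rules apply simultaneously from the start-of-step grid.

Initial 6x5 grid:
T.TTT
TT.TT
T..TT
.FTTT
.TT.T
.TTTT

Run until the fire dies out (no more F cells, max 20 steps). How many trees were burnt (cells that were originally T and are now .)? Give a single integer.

Step 1: +2 fires, +1 burnt (F count now 2)
Step 2: +3 fires, +2 burnt (F count now 3)
Step 3: +3 fires, +3 burnt (F count now 3)
Step 4: +4 fires, +3 burnt (F count now 4)
Step 5: +3 fires, +4 burnt (F count now 3)
Step 6: +2 fires, +3 burnt (F count now 2)
Step 7: +0 fires, +2 burnt (F count now 0)
Fire out after step 7
Initially T: 21, now '.': 26
Total burnt (originally-T cells now '.'): 17

Answer: 17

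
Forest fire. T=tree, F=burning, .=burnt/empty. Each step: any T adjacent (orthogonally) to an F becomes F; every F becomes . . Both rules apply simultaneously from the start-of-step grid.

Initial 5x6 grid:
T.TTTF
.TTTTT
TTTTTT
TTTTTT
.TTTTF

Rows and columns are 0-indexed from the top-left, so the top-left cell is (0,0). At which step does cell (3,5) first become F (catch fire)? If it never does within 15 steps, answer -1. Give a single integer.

Step 1: cell (3,5)='F' (+4 fires, +2 burnt)
  -> target ignites at step 1
Step 2: cell (3,5)='.' (+5 fires, +4 burnt)
Step 3: cell (3,5)='.' (+5 fires, +5 burnt)
Step 4: cell (3,5)='.' (+4 fires, +5 burnt)
Step 5: cell (3,5)='.' (+3 fires, +4 burnt)
Step 6: cell (3,5)='.' (+2 fires, +3 burnt)
Step 7: cell (3,5)='.' (+1 fires, +2 burnt)
Step 8: cell (3,5)='.' (+0 fires, +1 burnt)
  fire out at step 8

1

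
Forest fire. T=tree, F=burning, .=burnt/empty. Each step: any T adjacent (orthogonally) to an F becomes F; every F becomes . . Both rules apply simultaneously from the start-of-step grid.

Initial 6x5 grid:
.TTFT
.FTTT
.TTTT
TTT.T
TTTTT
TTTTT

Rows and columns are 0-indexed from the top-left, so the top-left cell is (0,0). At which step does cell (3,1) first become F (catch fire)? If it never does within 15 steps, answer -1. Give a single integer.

Step 1: cell (3,1)='T' (+6 fires, +2 burnt)
Step 2: cell (3,1)='F' (+4 fires, +6 burnt)
  -> target ignites at step 2
Step 3: cell (3,1)='.' (+4 fires, +4 burnt)
Step 4: cell (3,1)='.' (+4 fires, +4 burnt)
Step 5: cell (3,1)='.' (+4 fires, +4 burnt)
Step 6: cell (3,1)='.' (+2 fires, +4 burnt)
Step 7: cell (3,1)='.' (+0 fires, +2 burnt)
  fire out at step 7

2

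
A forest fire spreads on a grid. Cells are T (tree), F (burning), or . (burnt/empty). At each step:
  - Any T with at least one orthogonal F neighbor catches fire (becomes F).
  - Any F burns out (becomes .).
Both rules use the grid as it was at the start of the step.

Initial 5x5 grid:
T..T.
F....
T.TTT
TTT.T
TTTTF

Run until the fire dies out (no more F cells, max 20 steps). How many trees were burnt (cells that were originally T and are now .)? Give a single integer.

Answer: 13

Derivation:
Step 1: +4 fires, +2 burnt (F count now 4)
Step 2: +3 fires, +4 burnt (F count now 3)
Step 3: +5 fires, +3 burnt (F count now 5)
Step 4: +1 fires, +5 burnt (F count now 1)
Step 5: +0 fires, +1 burnt (F count now 0)
Fire out after step 5
Initially T: 14, now '.': 24
Total burnt (originally-T cells now '.'): 13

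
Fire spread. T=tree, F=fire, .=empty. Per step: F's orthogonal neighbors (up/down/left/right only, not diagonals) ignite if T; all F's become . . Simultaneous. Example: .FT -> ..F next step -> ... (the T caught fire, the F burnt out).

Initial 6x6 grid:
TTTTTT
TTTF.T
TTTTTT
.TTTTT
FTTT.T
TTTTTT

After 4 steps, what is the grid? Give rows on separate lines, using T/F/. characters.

Step 1: 5 trees catch fire, 2 burn out
  TTTFTT
  TTF..T
  TTTFTT
  .TTTTT
  .FTT.T
  FTTTTT
Step 2: 9 trees catch fire, 5 burn out
  TTF.FT
  TF...T
  TTF.FT
  .FTFTT
  ..FT.T
  .FTTTT
Step 3: 9 trees catch fire, 9 burn out
  TF...F
  F....T
  TF...F
  ..F.FT
  ...F.T
  ..FTTT
Step 4: 5 trees catch fire, 9 burn out
  F.....
  .....F
  F.....
  .....F
  .....T
  ...FTT

F.....
.....F
F.....
.....F
.....T
...FTT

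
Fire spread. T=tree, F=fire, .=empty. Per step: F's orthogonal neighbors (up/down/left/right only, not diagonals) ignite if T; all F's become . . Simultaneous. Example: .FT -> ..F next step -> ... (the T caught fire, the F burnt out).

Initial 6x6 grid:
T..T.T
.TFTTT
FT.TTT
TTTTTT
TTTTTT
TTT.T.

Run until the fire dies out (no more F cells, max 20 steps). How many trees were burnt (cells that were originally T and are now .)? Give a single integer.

Step 1: +4 fires, +2 burnt (F count now 4)
Step 2: +5 fires, +4 burnt (F count now 5)
Step 3: +6 fires, +5 burnt (F count now 6)
Step 4: +6 fires, +6 burnt (F count now 6)
Step 5: +3 fires, +6 burnt (F count now 3)
Step 6: +2 fires, +3 burnt (F count now 2)
Step 7: +0 fires, +2 burnt (F count now 0)
Fire out after step 7
Initially T: 27, now '.': 35
Total burnt (originally-T cells now '.'): 26

Answer: 26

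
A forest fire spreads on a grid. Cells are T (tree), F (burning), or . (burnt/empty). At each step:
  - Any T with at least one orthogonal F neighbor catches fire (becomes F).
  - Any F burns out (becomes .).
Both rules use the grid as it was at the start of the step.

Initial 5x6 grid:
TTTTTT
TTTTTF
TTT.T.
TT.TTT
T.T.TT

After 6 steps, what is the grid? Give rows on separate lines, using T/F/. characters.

Step 1: 2 trees catch fire, 1 burn out
  TTTTTF
  TTTTF.
  TTT.T.
  TT.TTT
  T.T.TT
Step 2: 3 trees catch fire, 2 burn out
  TTTTF.
  TTTF..
  TTT.F.
  TT.TTT
  T.T.TT
Step 3: 3 trees catch fire, 3 burn out
  TTTF..
  TTF...
  TTT...
  TT.TFT
  T.T.TT
Step 4: 6 trees catch fire, 3 burn out
  TTF...
  TF....
  TTF...
  TT.F.F
  T.T.FT
Step 5: 4 trees catch fire, 6 burn out
  TF....
  F.....
  TF....
  TT....
  T.T..F
Step 6: 3 trees catch fire, 4 burn out
  F.....
  ......
  F.....
  TF....
  T.T...

F.....
......
F.....
TF....
T.T...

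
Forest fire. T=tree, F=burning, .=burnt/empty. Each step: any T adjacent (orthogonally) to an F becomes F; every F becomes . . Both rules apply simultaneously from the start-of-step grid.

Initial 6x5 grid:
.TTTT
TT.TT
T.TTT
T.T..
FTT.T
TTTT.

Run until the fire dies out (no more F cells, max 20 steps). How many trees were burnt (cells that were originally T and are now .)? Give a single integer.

Step 1: +3 fires, +1 burnt (F count now 3)
Step 2: +3 fires, +3 burnt (F count now 3)
Step 3: +3 fires, +3 burnt (F count now 3)
Step 4: +3 fires, +3 burnt (F count now 3)
Step 5: +2 fires, +3 burnt (F count now 2)
Step 6: +3 fires, +2 burnt (F count now 3)
Step 7: +2 fires, +3 burnt (F count now 2)
Step 8: +1 fires, +2 burnt (F count now 1)
Step 9: +0 fires, +1 burnt (F count now 0)
Fire out after step 9
Initially T: 21, now '.': 29
Total burnt (originally-T cells now '.'): 20

Answer: 20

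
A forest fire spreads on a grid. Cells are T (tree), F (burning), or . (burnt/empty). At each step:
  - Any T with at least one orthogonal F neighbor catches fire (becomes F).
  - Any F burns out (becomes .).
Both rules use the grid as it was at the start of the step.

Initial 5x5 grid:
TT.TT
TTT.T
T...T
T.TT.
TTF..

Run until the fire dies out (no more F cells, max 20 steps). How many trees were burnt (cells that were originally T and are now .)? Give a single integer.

Answer: 11

Derivation:
Step 1: +2 fires, +1 burnt (F count now 2)
Step 2: +2 fires, +2 burnt (F count now 2)
Step 3: +1 fires, +2 burnt (F count now 1)
Step 4: +1 fires, +1 burnt (F count now 1)
Step 5: +1 fires, +1 burnt (F count now 1)
Step 6: +2 fires, +1 burnt (F count now 2)
Step 7: +2 fires, +2 burnt (F count now 2)
Step 8: +0 fires, +2 burnt (F count now 0)
Fire out after step 8
Initially T: 15, now '.': 21
Total burnt (originally-T cells now '.'): 11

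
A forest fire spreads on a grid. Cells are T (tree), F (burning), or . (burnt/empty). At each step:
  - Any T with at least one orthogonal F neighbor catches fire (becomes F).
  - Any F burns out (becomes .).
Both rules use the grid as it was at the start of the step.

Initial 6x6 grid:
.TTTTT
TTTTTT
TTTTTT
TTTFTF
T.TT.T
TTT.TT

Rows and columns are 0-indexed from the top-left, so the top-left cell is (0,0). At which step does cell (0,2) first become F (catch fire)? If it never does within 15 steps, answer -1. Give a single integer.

Step 1: cell (0,2)='T' (+6 fires, +2 burnt)
Step 2: cell (0,2)='T' (+7 fires, +6 burnt)
Step 3: cell (0,2)='T' (+8 fires, +7 burnt)
Step 4: cell (0,2)='F' (+6 fires, +8 burnt)
  -> target ignites at step 4
Step 5: cell (0,2)='.' (+3 fires, +6 burnt)
Step 6: cell (0,2)='.' (+0 fires, +3 burnt)
  fire out at step 6

4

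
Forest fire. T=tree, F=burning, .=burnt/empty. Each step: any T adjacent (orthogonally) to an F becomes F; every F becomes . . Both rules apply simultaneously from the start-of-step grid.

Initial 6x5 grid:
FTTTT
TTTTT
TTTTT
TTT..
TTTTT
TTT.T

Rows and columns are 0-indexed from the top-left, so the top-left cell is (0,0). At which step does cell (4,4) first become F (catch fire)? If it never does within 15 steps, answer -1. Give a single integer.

Step 1: cell (4,4)='T' (+2 fires, +1 burnt)
Step 2: cell (4,4)='T' (+3 fires, +2 burnt)
Step 3: cell (4,4)='T' (+4 fires, +3 burnt)
Step 4: cell (4,4)='T' (+5 fires, +4 burnt)
Step 5: cell (4,4)='T' (+5 fires, +5 burnt)
Step 6: cell (4,4)='T' (+3 fires, +5 burnt)
Step 7: cell (4,4)='T' (+2 fires, +3 burnt)
Step 8: cell (4,4)='F' (+1 fires, +2 burnt)
  -> target ignites at step 8
Step 9: cell (4,4)='.' (+1 fires, +1 burnt)
Step 10: cell (4,4)='.' (+0 fires, +1 burnt)
  fire out at step 10

8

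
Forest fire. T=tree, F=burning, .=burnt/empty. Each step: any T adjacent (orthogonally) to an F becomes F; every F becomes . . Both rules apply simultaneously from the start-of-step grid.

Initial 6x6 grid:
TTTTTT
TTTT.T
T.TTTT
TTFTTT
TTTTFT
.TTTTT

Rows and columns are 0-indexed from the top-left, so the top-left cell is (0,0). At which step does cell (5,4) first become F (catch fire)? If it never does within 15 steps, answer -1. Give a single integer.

Step 1: cell (5,4)='F' (+8 fires, +2 burnt)
  -> target ignites at step 1
Step 2: cell (5,4)='.' (+9 fires, +8 burnt)
Step 3: cell (5,4)='.' (+7 fires, +9 burnt)
Step 4: cell (5,4)='.' (+4 fires, +7 burnt)
Step 5: cell (5,4)='.' (+3 fires, +4 burnt)
Step 6: cell (5,4)='.' (+0 fires, +3 burnt)
  fire out at step 6

1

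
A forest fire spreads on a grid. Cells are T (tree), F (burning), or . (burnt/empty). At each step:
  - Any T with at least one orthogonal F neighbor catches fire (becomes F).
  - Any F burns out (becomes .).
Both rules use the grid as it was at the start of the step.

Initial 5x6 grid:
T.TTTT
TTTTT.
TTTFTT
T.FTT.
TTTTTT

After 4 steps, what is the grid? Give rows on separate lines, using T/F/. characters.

Step 1: 5 trees catch fire, 2 burn out
  T.TTTT
  TTTFT.
  TTF.FT
  T..FT.
  TTFTTT
Step 2: 8 trees catch fire, 5 burn out
  T.TFTT
  TTF.F.
  TF...F
  T...F.
  TF.FTT
Step 3: 6 trees catch fire, 8 burn out
  T.F.FT
  TF....
  F.....
  T.....
  F...FT
Step 4: 4 trees catch fire, 6 burn out
  T....F
  F.....
  ......
  F.....
  .....F

T....F
F.....
......
F.....
.....F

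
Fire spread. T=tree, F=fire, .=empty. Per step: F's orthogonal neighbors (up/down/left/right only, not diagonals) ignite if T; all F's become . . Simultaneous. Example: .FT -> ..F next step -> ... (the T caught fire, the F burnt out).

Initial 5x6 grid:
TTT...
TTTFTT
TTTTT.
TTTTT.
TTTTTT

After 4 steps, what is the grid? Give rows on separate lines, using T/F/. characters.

Step 1: 3 trees catch fire, 1 burn out
  TTT...
  TTF.FT
  TTTFT.
  TTTTT.
  TTTTTT
Step 2: 6 trees catch fire, 3 burn out
  TTF...
  TF...F
  TTF.F.
  TTTFT.
  TTTTTT
Step 3: 6 trees catch fire, 6 burn out
  TF....
  F.....
  TF....
  TTF.F.
  TTTFTT
Step 4: 5 trees catch fire, 6 burn out
  F.....
  ......
  F.....
  TF....
  TTF.FT

F.....
......
F.....
TF....
TTF.FT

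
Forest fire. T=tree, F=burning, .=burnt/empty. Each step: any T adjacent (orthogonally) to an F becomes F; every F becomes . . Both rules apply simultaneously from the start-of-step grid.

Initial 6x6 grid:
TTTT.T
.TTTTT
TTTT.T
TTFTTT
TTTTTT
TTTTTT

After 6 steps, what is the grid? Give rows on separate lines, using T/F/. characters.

Step 1: 4 trees catch fire, 1 burn out
  TTTT.T
  .TTTTT
  TTFT.T
  TF.FTT
  TTFTTT
  TTTTTT
Step 2: 8 trees catch fire, 4 burn out
  TTTT.T
  .TFTTT
  TF.F.T
  F...FT
  TF.FTT
  TTFTTT
Step 3: 9 trees catch fire, 8 burn out
  TTFT.T
  .F.FTT
  F....T
  .....F
  F...FT
  TF.FTT
Step 4: 7 trees catch fire, 9 burn out
  TF.F.T
  ....FT
  .....F
  ......
  .....F
  F...FT
Step 5: 3 trees catch fire, 7 burn out
  F....T
  .....F
  ......
  ......
  ......
  .....F
Step 6: 1 trees catch fire, 3 burn out
  .....F
  ......
  ......
  ......
  ......
  ......

.....F
......
......
......
......
......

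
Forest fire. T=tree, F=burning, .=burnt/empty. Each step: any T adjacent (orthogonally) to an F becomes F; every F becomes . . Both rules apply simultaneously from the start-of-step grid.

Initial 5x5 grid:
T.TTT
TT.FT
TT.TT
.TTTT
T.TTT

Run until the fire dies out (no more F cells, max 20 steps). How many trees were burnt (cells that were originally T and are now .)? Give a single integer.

Step 1: +3 fires, +1 burnt (F count now 3)
Step 2: +4 fires, +3 burnt (F count now 4)
Step 3: +3 fires, +4 burnt (F count now 3)
Step 4: +3 fires, +3 burnt (F count now 3)
Step 5: +1 fires, +3 burnt (F count now 1)
Step 6: +2 fires, +1 burnt (F count now 2)
Step 7: +1 fires, +2 burnt (F count now 1)
Step 8: +1 fires, +1 burnt (F count now 1)
Step 9: +0 fires, +1 burnt (F count now 0)
Fire out after step 9
Initially T: 19, now '.': 24
Total burnt (originally-T cells now '.'): 18

Answer: 18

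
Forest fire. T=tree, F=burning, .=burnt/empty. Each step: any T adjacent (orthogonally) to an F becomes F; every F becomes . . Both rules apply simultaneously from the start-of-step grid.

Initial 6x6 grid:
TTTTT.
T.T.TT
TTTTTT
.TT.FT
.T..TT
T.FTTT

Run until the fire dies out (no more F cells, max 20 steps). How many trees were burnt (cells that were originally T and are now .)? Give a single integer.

Answer: 24

Derivation:
Step 1: +4 fires, +2 burnt (F count now 4)
Step 2: +5 fires, +4 burnt (F count now 5)
Step 3: +4 fires, +5 burnt (F count now 4)
Step 4: +4 fires, +4 burnt (F count now 4)
Step 5: +3 fires, +4 burnt (F count now 3)
Step 6: +3 fires, +3 burnt (F count now 3)
Step 7: +1 fires, +3 burnt (F count now 1)
Step 8: +0 fires, +1 burnt (F count now 0)
Fire out after step 8
Initially T: 25, now '.': 35
Total burnt (originally-T cells now '.'): 24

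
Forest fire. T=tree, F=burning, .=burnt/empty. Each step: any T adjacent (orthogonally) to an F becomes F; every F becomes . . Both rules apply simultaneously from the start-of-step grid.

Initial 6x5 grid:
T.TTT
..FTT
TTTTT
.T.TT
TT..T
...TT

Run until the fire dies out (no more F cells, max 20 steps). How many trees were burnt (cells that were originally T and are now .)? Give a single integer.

Step 1: +3 fires, +1 burnt (F count now 3)
Step 2: +4 fires, +3 burnt (F count now 4)
Step 3: +5 fires, +4 burnt (F count now 5)
Step 4: +2 fires, +5 burnt (F count now 2)
Step 5: +2 fires, +2 burnt (F count now 2)
Step 6: +1 fires, +2 burnt (F count now 1)
Step 7: +1 fires, +1 burnt (F count now 1)
Step 8: +0 fires, +1 burnt (F count now 0)
Fire out after step 8
Initially T: 19, now '.': 29
Total burnt (originally-T cells now '.'): 18

Answer: 18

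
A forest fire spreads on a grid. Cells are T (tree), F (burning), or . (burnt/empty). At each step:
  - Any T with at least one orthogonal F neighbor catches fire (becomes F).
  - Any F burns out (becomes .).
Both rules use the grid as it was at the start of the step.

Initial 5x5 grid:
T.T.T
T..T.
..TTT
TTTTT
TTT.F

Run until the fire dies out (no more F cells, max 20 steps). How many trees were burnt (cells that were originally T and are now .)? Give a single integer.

Answer: 12

Derivation:
Step 1: +1 fires, +1 burnt (F count now 1)
Step 2: +2 fires, +1 burnt (F count now 2)
Step 3: +2 fires, +2 burnt (F count now 2)
Step 4: +4 fires, +2 burnt (F count now 4)
Step 5: +2 fires, +4 burnt (F count now 2)
Step 6: +1 fires, +2 burnt (F count now 1)
Step 7: +0 fires, +1 burnt (F count now 0)
Fire out after step 7
Initially T: 16, now '.': 21
Total burnt (originally-T cells now '.'): 12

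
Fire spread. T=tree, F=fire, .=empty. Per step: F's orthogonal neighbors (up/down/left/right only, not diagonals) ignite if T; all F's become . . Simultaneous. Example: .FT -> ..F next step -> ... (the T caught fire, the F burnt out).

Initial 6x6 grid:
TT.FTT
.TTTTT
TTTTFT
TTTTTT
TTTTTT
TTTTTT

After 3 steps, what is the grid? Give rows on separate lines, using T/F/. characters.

Step 1: 6 trees catch fire, 2 burn out
  TT..FT
  .TTFFT
  TTTF.F
  TTTTFT
  TTTTTT
  TTTTTT
Step 2: 7 trees catch fire, 6 burn out
  TT...F
  .TF..F
  TTF...
  TTTF.F
  TTTTFT
  TTTTTT
Step 3: 6 trees catch fire, 7 burn out
  TT....
  .F....
  TF....
  TTF...
  TTTF.F
  TTTTFT

TT....
.F....
TF....
TTF...
TTTF.F
TTTTFT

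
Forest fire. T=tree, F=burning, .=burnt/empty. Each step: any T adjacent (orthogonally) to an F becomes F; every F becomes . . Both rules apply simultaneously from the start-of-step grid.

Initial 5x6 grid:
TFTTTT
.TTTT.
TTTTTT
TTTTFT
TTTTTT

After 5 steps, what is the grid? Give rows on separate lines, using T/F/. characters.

Step 1: 7 trees catch fire, 2 burn out
  F.FTTT
  .FTTT.
  TTTTFT
  TTTF.F
  TTTTFT
Step 2: 9 trees catch fire, 7 burn out
  ...FTT
  ..FTF.
  TFTF.F
  TTF...
  TTTF.F
Step 3: 6 trees catch fire, 9 burn out
  ....FT
  ...F..
  F.F...
  TF....
  TTF...
Step 4: 3 trees catch fire, 6 burn out
  .....F
  ......
  ......
  F.....
  TF....
Step 5: 1 trees catch fire, 3 burn out
  ......
  ......
  ......
  ......
  F.....

......
......
......
......
F.....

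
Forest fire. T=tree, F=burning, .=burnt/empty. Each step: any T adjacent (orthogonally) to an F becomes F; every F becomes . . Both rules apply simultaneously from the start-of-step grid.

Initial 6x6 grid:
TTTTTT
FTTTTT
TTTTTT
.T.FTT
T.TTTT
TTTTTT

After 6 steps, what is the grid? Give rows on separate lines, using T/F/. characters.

Step 1: 6 trees catch fire, 2 burn out
  FTTTTT
  .FTTTT
  FTTFTT
  .T..FT
  T.TFTT
  TTTTTT
Step 2: 10 trees catch fire, 6 burn out
  .FTTTT
  ..FFTT
  .FF.FT
  .T...F
  T.F.FT
  TTTFTT
Step 3: 8 trees catch fire, 10 burn out
  ..FFTT
  ....FT
  .....F
  .F....
  T....F
  TTF.FT
Step 4: 4 trees catch fire, 8 burn out
  ....FT
  .....F
  ......
  ......
  T.....
  TF...F
Step 5: 2 trees catch fire, 4 burn out
  .....F
  ......
  ......
  ......
  T.....
  F.....
Step 6: 1 trees catch fire, 2 burn out
  ......
  ......
  ......
  ......
  F.....
  ......

......
......
......
......
F.....
......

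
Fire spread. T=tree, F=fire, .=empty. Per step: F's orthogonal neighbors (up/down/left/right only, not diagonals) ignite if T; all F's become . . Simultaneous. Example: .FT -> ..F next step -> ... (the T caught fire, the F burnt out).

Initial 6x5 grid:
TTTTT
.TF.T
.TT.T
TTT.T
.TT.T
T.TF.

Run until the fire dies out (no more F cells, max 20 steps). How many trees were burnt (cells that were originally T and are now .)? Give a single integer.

Answer: 18

Derivation:
Step 1: +4 fires, +2 burnt (F count now 4)
Step 2: +5 fires, +4 burnt (F count now 5)
Step 3: +4 fires, +5 burnt (F count now 4)
Step 4: +2 fires, +4 burnt (F count now 2)
Step 5: +1 fires, +2 burnt (F count now 1)
Step 6: +1 fires, +1 burnt (F count now 1)
Step 7: +1 fires, +1 burnt (F count now 1)
Step 8: +0 fires, +1 burnt (F count now 0)
Fire out after step 8
Initially T: 19, now '.': 29
Total burnt (originally-T cells now '.'): 18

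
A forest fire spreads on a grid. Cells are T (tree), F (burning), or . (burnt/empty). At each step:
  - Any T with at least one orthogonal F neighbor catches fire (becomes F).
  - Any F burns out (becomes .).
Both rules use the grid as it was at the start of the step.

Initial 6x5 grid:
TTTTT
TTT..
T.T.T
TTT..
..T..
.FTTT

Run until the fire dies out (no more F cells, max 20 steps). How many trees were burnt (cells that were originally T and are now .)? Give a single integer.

Step 1: +1 fires, +1 burnt (F count now 1)
Step 2: +2 fires, +1 burnt (F count now 2)
Step 3: +2 fires, +2 burnt (F count now 2)
Step 4: +2 fires, +2 burnt (F count now 2)
Step 5: +2 fires, +2 burnt (F count now 2)
Step 6: +3 fires, +2 burnt (F count now 3)
Step 7: +3 fires, +3 burnt (F count now 3)
Step 8: +2 fires, +3 burnt (F count now 2)
Step 9: +0 fires, +2 burnt (F count now 0)
Fire out after step 9
Initially T: 18, now '.': 29
Total burnt (originally-T cells now '.'): 17

Answer: 17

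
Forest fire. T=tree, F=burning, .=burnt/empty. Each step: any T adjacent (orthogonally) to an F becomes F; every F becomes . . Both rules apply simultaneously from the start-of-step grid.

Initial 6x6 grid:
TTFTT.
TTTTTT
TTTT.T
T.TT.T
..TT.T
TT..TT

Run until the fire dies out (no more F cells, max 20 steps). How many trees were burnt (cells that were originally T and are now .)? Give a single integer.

Answer: 24

Derivation:
Step 1: +3 fires, +1 burnt (F count now 3)
Step 2: +5 fires, +3 burnt (F count now 5)
Step 3: +5 fires, +5 burnt (F count now 5)
Step 4: +4 fires, +5 burnt (F count now 4)
Step 5: +3 fires, +4 burnt (F count now 3)
Step 6: +1 fires, +3 burnt (F count now 1)
Step 7: +1 fires, +1 burnt (F count now 1)
Step 8: +1 fires, +1 burnt (F count now 1)
Step 9: +1 fires, +1 burnt (F count now 1)
Step 10: +0 fires, +1 burnt (F count now 0)
Fire out after step 10
Initially T: 26, now '.': 34
Total burnt (originally-T cells now '.'): 24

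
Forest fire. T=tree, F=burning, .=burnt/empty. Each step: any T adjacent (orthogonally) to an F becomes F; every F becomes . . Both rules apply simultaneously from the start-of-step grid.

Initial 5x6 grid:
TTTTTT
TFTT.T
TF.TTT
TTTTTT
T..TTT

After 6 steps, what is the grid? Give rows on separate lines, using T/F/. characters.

Step 1: 5 trees catch fire, 2 burn out
  TFTTTT
  F.FT.T
  F..TTT
  TFTTTT
  T..TTT
Step 2: 5 trees catch fire, 5 burn out
  F.FTTT
  ...F.T
  ...TTT
  F.FTTT
  T..TTT
Step 3: 4 trees catch fire, 5 burn out
  ...FTT
  .....T
  ...FTT
  ...FTT
  F..TTT
Step 4: 4 trees catch fire, 4 burn out
  ....FT
  .....T
  ....FT
  ....FT
  ...FTT
Step 5: 4 trees catch fire, 4 burn out
  .....F
  .....T
  .....F
  .....F
  ....FT
Step 6: 2 trees catch fire, 4 burn out
  ......
  .....F
  ......
  ......
  .....F

......
.....F
......
......
.....F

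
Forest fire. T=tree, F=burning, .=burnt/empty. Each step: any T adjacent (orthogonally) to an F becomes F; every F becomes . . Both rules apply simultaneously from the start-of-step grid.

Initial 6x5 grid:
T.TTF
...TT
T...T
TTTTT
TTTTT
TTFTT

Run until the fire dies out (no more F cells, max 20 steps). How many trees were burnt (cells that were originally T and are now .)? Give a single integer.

Step 1: +5 fires, +2 burnt (F count now 5)
Step 2: +8 fires, +5 burnt (F count now 8)
Step 3: +5 fires, +8 burnt (F count now 5)
Step 4: +1 fires, +5 burnt (F count now 1)
Step 5: +1 fires, +1 burnt (F count now 1)
Step 6: +0 fires, +1 burnt (F count now 0)
Fire out after step 6
Initially T: 21, now '.': 29
Total burnt (originally-T cells now '.'): 20

Answer: 20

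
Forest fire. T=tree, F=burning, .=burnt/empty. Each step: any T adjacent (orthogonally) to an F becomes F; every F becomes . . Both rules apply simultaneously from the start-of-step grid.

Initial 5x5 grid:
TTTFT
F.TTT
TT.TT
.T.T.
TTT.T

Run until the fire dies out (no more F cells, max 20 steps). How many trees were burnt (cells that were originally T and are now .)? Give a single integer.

Step 1: +5 fires, +2 burnt (F count now 5)
Step 2: +5 fires, +5 burnt (F count now 5)
Step 3: +3 fires, +5 burnt (F count now 3)
Step 4: +1 fires, +3 burnt (F count now 1)
Step 5: +2 fires, +1 burnt (F count now 2)
Step 6: +0 fires, +2 burnt (F count now 0)
Fire out after step 6
Initially T: 17, now '.': 24
Total burnt (originally-T cells now '.'): 16

Answer: 16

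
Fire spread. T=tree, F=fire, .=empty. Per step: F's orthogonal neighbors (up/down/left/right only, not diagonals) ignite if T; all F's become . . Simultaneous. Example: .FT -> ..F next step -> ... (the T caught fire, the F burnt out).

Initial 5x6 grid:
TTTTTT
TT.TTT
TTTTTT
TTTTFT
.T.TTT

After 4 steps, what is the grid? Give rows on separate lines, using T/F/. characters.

Step 1: 4 trees catch fire, 1 burn out
  TTTTTT
  TT.TTT
  TTTTFT
  TTTF.F
  .T.TFT
Step 2: 6 trees catch fire, 4 burn out
  TTTTTT
  TT.TFT
  TTTF.F
  TTF...
  .T.F.F
Step 3: 5 trees catch fire, 6 burn out
  TTTTFT
  TT.F.F
  TTF...
  TF....
  .T....
Step 4: 5 trees catch fire, 5 burn out
  TTTF.F
  TT....
  TF....
  F.....
  .F....

TTTF.F
TT....
TF....
F.....
.F....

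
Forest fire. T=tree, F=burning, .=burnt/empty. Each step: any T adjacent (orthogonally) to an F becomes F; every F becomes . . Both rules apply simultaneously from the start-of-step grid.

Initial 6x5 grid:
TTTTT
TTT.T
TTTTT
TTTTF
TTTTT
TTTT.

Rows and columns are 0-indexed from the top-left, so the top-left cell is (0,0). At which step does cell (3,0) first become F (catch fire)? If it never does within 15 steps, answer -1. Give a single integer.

Step 1: cell (3,0)='T' (+3 fires, +1 burnt)
Step 2: cell (3,0)='T' (+4 fires, +3 burnt)
Step 3: cell (3,0)='T' (+5 fires, +4 burnt)
Step 4: cell (3,0)='F' (+6 fires, +5 burnt)
  -> target ignites at step 4
Step 5: cell (3,0)='.' (+5 fires, +6 burnt)
Step 6: cell (3,0)='.' (+3 fires, +5 burnt)
Step 7: cell (3,0)='.' (+1 fires, +3 burnt)
Step 8: cell (3,0)='.' (+0 fires, +1 burnt)
  fire out at step 8

4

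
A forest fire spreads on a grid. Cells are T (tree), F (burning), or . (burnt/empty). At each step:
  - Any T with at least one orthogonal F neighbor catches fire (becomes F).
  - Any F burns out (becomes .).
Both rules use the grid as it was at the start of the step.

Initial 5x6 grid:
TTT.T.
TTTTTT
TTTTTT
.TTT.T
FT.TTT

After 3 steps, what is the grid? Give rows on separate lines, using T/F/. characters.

Step 1: 1 trees catch fire, 1 burn out
  TTT.T.
  TTTTTT
  TTTTTT
  .TTT.T
  .F.TTT
Step 2: 1 trees catch fire, 1 burn out
  TTT.T.
  TTTTTT
  TTTTTT
  .FTT.T
  ...TTT
Step 3: 2 trees catch fire, 1 burn out
  TTT.T.
  TTTTTT
  TFTTTT
  ..FT.T
  ...TTT

TTT.T.
TTTTTT
TFTTTT
..FT.T
...TTT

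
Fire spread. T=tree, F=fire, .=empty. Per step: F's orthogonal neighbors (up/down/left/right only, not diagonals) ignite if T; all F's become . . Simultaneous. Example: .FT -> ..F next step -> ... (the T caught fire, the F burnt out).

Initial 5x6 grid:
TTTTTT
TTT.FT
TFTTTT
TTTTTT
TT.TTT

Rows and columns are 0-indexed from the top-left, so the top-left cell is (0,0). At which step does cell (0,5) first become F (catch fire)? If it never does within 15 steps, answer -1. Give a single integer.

Step 1: cell (0,5)='T' (+7 fires, +2 burnt)
Step 2: cell (0,5)='F' (+11 fires, +7 burnt)
  -> target ignites at step 2
Step 3: cell (0,5)='.' (+6 fires, +11 burnt)
Step 4: cell (0,5)='.' (+2 fires, +6 burnt)
Step 5: cell (0,5)='.' (+0 fires, +2 burnt)
  fire out at step 5

2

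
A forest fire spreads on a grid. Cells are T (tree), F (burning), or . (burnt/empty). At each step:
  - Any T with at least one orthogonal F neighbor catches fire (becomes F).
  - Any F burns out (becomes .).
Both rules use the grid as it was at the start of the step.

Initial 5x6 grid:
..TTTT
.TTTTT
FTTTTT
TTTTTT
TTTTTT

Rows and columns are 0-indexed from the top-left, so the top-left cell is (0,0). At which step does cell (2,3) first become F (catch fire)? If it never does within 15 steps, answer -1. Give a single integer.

Step 1: cell (2,3)='T' (+2 fires, +1 burnt)
Step 2: cell (2,3)='T' (+4 fires, +2 burnt)
Step 3: cell (2,3)='F' (+4 fires, +4 burnt)
  -> target ignites at step 3
Step 4: cell (2,3)='.' (+5 fires, +4 burnt)
Step 5: cell (2,3)='.' (+5 fires, +5 burnt)
Step 6: cell (2,3)='.' (+4 fires, +5 burnt)
Step 7: cell (2,3)='.' (+2 fires, +4 burnt)
Step 8: cell (2,3)='.' (+0 fires, +2 burnt)
  fire out at step 8

3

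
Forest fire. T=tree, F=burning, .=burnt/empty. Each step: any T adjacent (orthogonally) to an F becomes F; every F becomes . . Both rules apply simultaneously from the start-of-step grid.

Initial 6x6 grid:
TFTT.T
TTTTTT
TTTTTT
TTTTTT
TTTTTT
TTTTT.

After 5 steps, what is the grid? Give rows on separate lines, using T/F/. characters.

Step 1: 3 trees catch fire, 1 burn out
  F.FT.T
  TFTTTT
  TTTTTT
  TTTTTT
  TTTTTT
  TTTTT.
Step 2: 4 trees catch fire, 3 burn out
  ...F.T
  F.FTTT
  TFTTTT
  TTTTTT
  TTTTTT
  TTTTT.
Step 3: 4 trees catch fire, 4 burn out
  .....T
  ...FTT
  F.FTTT
  TFTTTT
  TTTTTT
  TTTTT.
Step 4: 5 trees catch fire, 4 burn out
  .....T
  ....FT
  ...FTT
  F.FTTT
  TFTTTT
  TTTTT.
Step 5: 6 trees catch fire, 5 burn out
  .....T
  .....F
  ....FT
  ...FTT
  F.FTTT
  TFTTT.

.....T
.....F
....FT
...FTT
F.FTTT
TFTTT.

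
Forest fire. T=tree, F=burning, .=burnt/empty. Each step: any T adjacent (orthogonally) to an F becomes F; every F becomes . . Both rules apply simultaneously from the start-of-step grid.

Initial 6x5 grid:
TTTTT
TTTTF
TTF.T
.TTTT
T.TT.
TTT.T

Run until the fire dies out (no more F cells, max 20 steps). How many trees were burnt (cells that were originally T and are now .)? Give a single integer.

Answer: 22

Derivation:
Step 1: +6 fires, +2 burnt (F count now 6)
Step 2: +8 fires, +6 burnt (F count now 8)
Step 3: +4 fires, +8 burnt (F count now 4)
Step 4: +2 fires, +4 burnt (F count now 2)
Step 5: +1 fires, +2 burnt (F count now 1)
Step 6: +1 fires, +1 burnt (F count now 1)
Step 7: +0 fires, +1 burnt (F count now 0)
Fire out after step 7
Initially T: 23, now '.': 29
Total burnt (originally-T cells now '.'): 22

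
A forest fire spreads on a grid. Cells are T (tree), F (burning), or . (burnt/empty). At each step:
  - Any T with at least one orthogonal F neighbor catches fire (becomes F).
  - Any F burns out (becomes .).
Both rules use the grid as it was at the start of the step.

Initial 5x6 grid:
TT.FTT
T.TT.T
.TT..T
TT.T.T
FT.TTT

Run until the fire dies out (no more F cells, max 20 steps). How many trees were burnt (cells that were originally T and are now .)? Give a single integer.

Step 1: +4 fires, +2 burnt (F count now 4)
Step 2: +3 fires, +4 burnt (F count now 3)
Step 3: +3 fires, +3 burnt (F count now 3)
Step 4: +1 fires, +3 burnt (F count now 1)
Step 5: +1 fires, +1 burnt (F count now 1)
Step 6: +1 fires, +1 burnt (F count now 1)
Step 7: +1 fires, +1 burnt (F count now 1)
Step 8: +1 fires, +1 burnt (F count now 1)
Step 9: +1 fires, +1 burnt (F count now 1)
Step 10: +0 fires, +1 burnt (F count now 0)
Fire out after step 10
Initially T: 19, now '.': 27
Total burnt (originally-T cells now '.'): 16

Answer: 16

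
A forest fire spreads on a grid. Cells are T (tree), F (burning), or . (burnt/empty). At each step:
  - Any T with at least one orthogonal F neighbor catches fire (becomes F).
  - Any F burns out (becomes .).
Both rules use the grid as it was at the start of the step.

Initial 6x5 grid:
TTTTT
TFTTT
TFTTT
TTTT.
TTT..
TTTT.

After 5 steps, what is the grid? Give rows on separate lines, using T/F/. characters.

Step 1: 6 trees catch fire, 2 burn out
  TFTTT
  F.FTT
  F.FTT
  TFTT.
  TTT..
  TTTT.
Step 2: 7 trees catch fire, 6 burn out
  F.FTT
  ...FT
  ...FT
  F.FT.
  TFT..
  TTTT.
Step 3: 7 trees catch fire, 7 burn out
  ...FT
  ....F
  ....F
  ...F.
  F.F..
  TFTT.
Step 4: 3 trees catch fire, 7 burn out
  ....F
  .....
  .....
  .....
  .....
  F.FT.
Step 5: 1 trees catch fire, 3 burn out
  .....
  .....
  .....
  .....
  .....
  ...F.

.....
.....
.....
.....
.....
...F.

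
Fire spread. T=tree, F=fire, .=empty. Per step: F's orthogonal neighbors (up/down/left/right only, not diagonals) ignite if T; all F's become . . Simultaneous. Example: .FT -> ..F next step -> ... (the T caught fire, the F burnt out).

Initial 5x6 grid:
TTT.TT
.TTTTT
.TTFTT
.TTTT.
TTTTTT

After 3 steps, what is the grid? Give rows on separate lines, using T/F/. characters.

Step 1: 4 trees catch fire, 1 burn out
  TTT.TT
  .TTFTT
  .TF.FT
  .TTFT.
  TTTTTT
Step 2: 7 trees catch fire, 4 burn out
  TTT.TT
  .TF.FT
  .F...F
  .TF.F.
  TTTFTT
Step 3: 7 trees catch fire, 7 burn out
  TTF.FT
  .F...F
  ......
  .F....
  TTF.FT

TTF.FT
.F...F
......
.F....
TTF.FT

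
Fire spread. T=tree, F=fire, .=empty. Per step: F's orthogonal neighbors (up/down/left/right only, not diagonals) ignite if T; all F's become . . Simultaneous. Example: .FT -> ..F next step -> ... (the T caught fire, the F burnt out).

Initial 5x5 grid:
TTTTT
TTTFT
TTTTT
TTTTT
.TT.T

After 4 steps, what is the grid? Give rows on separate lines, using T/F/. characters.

Step 1: 4 trees catch fire, 1 burn out
  TTTFT
  TTF.F
  TTTFT
  TTTTT
  .TT.T
Step 2: 6 trees catch fire, 4 burn out
  TTF.F
  TF...
  TTF.F
  TTTFT
  .TT.T
Step 3: 5 trees catch fire, 6 burn out
  TF...
  F....
  TF...
  TTF.F
  .TT.T
Step 4: 5 trees catch fire, 5 burn out
  F....
  .....
  F....
  TF...
  .TF.F

F....
.....
F....
TF...
.TF.F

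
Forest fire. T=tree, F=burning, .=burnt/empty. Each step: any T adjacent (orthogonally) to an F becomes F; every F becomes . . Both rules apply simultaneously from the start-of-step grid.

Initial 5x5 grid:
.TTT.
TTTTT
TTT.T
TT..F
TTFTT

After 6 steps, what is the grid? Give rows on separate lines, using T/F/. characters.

Step 1: 4 trees catch fire, 2 burn out
  .TTT.
  TTTTT
  TTT.F
  TT...
  TF.FF
Step 2: 3 trees catch fire, 4 burn out
  .TTT.
  TTTTF
  TTT..
  TF...
  F....
Step 3: 3 trees catch fire, 3 burn out
  .TTT.
  TTTF.
  TFT..
  F....
  .....
Step 4: 5 trees catch fire, 3 burn out
  .TTF.
  TFF..
  F.F..
  .....
  .....
Step 5: 3 trees catch fire, 5 burn out
  .FF..
  F....
  .....
  .....
  .....
Step 6: 0 trees catch fire, 3 burn out
  .....
  .....
  .....
  .....
  .....

.....
.....
.....
.....
.....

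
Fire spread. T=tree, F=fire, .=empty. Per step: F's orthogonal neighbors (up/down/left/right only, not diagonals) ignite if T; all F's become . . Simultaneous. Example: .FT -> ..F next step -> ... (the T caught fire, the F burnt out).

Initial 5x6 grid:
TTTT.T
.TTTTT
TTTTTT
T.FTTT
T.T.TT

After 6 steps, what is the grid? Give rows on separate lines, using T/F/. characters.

Step 1: 3 trees catch fire, 1 burn out
  TTTT.T
  .TTTTT
  TTFTTT
  T..FTT
  T.F.TT
Step 2: 4 trees catch fire, 3 burn out
  TTTT.T
  .TFTTT
  TF.FTT
  T...FT
  T...TT
Step 3: 7 trees catch fire, 4 burn out
  TTFT.T
  .F.FTT
  F...FT
  T....F
  T...FT
Step 4: 6 trees catch fire, 7 burn out
  TF.F.T
  ....FT
  .....F
  F.....
  T....F
Step 5: 3 trees catch fire, 6 burn out
  F....T
  .....F
  ......
  ......
  F.....
Step 6: 1 trees catch fire, 3 burn out
  .....F
  ......
  ......
  ......
  ......

.....F
......
......
......
......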